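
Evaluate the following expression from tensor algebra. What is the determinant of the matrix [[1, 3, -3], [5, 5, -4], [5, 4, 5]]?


Expanding along the first row, det(A) = a11*M_11 - a12*M_12 + a13*M_13, where M_1j is the (1,j) minor.
Minor M_11 = 5*5 - -4*4 = 41
Minor M_12 = 5*5 - -4*5 = 45
Minor M_13 = 5*4 - 5*5 = -5
det = 1*(41) - 3*(45) + -3*(-5)
    = 41 - 135 + 15
    = -79

-79


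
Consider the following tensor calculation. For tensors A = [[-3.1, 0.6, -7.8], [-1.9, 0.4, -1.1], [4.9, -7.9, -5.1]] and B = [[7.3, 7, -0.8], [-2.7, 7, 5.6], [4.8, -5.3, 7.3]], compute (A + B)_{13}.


Tensor addition is component-wise: (A + B)_{ij} = A_{ij} + B_{ij}.
A_{13} = -7.8
B_{13} = -0.8
(A + B)_{13} = -7.8 + -0.8 = -8.6

-8.6


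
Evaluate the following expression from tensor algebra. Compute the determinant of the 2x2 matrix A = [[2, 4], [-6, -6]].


For a 2x2 matrix [[a, b], [c, d]], det = a*d - b*c.
a = 2, b = 4, c = -6, d = -6
a*d = 2 * -6 = -12
b*c = 4 * -6 = -24
det = -12 - -24 = 12

12


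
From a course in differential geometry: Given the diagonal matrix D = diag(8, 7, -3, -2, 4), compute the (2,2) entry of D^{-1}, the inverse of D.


For a diagonal matrix, the inverse has entries (D^{-1})_{ii} = 1/d_{ii}.
The diagonal entries are: d_{11} = 8, d_{22} = 7, d_{33} = -3, d_{44} = -2, d_{55} = 4
We need (D^{-1})_{22} = 1/d_{22} = 1/7 = 1/7

1/7


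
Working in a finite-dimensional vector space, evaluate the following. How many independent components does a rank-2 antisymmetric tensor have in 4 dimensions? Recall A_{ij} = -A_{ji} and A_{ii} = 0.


An antisymmetric rank-2 tensor satisfies A_{ij} = -A_{ji}, so diagonal entries are zero.
The independent components are the upper-triangular entries: C(n, 2) = n(n-1)/2.
n = 4
C(4, 2) = 4 * 3 / 2 = 12 / 2 = 6

6


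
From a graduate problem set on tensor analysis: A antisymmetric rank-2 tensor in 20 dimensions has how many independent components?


A antisymmetric rank-2 tensor in d dimensions has d(d-1)/2 independent components.
d = 20
d(d-1)/2 = 20 * 19 / 2 = 380 / 2 = 190

190


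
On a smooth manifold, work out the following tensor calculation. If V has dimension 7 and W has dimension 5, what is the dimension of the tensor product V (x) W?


The dimension of a tensor product is the product of dimensions.
dim(V) = 7, dim(W) = 5
dim(V (x) W) = 7 * 5 = 35

35


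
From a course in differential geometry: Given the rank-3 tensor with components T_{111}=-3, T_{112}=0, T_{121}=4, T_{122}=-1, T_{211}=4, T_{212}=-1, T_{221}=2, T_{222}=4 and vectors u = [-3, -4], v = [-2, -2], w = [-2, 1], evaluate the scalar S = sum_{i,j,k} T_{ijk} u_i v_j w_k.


S = sum over i,j,k of T_{ijk} u_i v_j w_k. Expanding all 8 terms:
T_{111}*u_1*v_1*w_1 = -3*-3*-2*-2 = 36  (running total: 36)
T_{112}*u_1*v_1*w_2 = 0*-3*-2*1 = 0  (running total: 36)
T_{121}*u_1*v_2*w_1 = 4*-3*-2*-2 = -48  (running total: -12)
T_{122}*u_1*v_2*w_2 = -1*-3*-2*1 = -6  (running total: -18)
T_{211}*u_2*v_1*w_1 = 4*-4*-2*-2 = -64  (running total: -82)
T_{212}*u_2*v_1*w_2 = -1*-4*-2*1 = -8  (running total: -90)
T_{221}*u_2*v_2*w_1 = 2*-4*-2*-2 = -32  (running total: -122)
T_{222}*u_2*v_2*w_2 = 4*-4*-2*1 = 32  (running total: -90)
S = -90

-90


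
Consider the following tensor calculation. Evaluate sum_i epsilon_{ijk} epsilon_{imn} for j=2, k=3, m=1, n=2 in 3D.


Using the identity: epsilon_{ijk} epsilon_{imn} = delta_{jm} delta_{kn} - delta_{jn} delta_{km}.
delta_{21} = 0
delta_{32} = 0
delta_{22} = 1
delta_{31} = 0
Result = 0 * 0 - 1 * 0 = 0 - 0 = 0

0


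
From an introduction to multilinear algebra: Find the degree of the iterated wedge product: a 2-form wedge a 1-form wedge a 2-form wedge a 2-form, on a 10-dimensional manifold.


The degree of a wedge product is the sum of the degrees of the individual forms.
Degrees: 2, 1, 2, 2
Total degree = 2 + 1 + 2 + 2 = 7

7


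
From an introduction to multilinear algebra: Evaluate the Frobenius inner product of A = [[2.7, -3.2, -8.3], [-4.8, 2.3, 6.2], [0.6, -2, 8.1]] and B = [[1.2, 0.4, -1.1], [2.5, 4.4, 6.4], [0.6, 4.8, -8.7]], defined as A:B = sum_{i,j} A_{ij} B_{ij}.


A:B = sum over all i,j of A_{ij} * B_{ij}.
Row 1: 2.7*1.2=3.24, -3.2*0.4=-1.28, -8.3*-1.1=9.13 => row sum = 11.09
Row 2: -4.8*2.5=-12, 2.3*4.4=10.12, 6.2*6.4=39.68 => row sum = 37.8
Row 3: 0.6*0.6=0.36, -2*4.8=-9.6, 8.1*-8.7=-70.47 => row sum = -79.71
Total = 11.09 + 37.8 + -79.71 = -30.82

-30.82


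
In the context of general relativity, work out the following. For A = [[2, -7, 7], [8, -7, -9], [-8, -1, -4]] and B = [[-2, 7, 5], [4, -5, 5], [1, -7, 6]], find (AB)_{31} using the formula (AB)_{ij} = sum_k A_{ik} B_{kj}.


(AB)_{ij} = sum_k A_{ik} B_{kj}.
For i=3, j=1:
A_{31} * B_{11} = -8 * -2 = 16
A_{32} * B_{21} = -1 * 4 = -4
A_{33} * B_{31} = -4 * 1 = -4
Sum = 16 + -4 + -4 = 8

8


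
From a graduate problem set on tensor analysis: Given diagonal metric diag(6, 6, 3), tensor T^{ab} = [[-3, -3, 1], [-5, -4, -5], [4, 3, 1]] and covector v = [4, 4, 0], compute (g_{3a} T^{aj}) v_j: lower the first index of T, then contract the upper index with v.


Step 1: lower the first index. For a diagonal metric, g_{ia} T^{aj} = g_{ii} T^{ij} (no sum on i).
g_{33} = 3
S_3{}^1 = 3 * T^{31} = 3 * 4 = 12
S_3{}^2 = 3 * T^{32} = 3 * 3 = 9
S_3{}^3 = 3 * T^{33} = 3 * 1 = 3
Step 2: contract S_3{}^j with v_j.
S_3{}^1 * v_1 = 12 * 4 = 48
S_3{}^2 * v_2 = 9 * 4 = 36
S_3{}^3 * v_3 = 3 * 0 = 0
Result = 48 + 36 + 0 = 84

84


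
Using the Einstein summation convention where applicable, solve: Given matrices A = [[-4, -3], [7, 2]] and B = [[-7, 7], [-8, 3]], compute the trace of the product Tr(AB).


Tr(AB) = sum_i (AB)_{ii} where (AB)_{ii} = sum_k A_{ik} B_{ki}.
(AB)_{11} = -4*-7 + -3*-8 = 52
(AB)_{22} = 7*7 + 2*3 = 55
Tr(AB) = 52 + 55 = 107

107


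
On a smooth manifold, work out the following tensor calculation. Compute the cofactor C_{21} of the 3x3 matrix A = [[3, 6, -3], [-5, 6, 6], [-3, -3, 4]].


To find cofactor C_{21}, delete row 2 and column 1.
The resulting 2x2 submatrix is: [[6, -3], [-3, 4]]
Minor M_{21} = 6*4 - -3*-3
  = 24 - 9 = 15
Sign = (-1)^(2+1) = (-1)^3 = -1
Cofactor C_{21} = -1 * 15 = -15

-15


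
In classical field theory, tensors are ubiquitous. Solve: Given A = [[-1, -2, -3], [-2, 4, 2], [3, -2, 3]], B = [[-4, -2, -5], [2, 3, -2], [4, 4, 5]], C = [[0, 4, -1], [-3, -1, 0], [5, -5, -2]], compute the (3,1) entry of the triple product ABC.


(ABC)_{31} = sum_m (AB)_{3m} C_{m1}. First compute row 3 of AB.
(AB)_{31} = 3*-4 + -2*2 + 3*4 = -4
(AB)_{32} = 3*-2 + -2*3 + 3*4 = 0
(AB)_{33} = 3*-5 + -2*-2 + 3*5 = 4
Now contract with column 1 of C:
(AB)_{31} * C_{11} = -4 * 0 = 0
(AB)_{32} * C_{21} = 0 * -3 = 0
(AB)_{33} * C_{31} = 4 * 5 = 20
(ABC)_{31} = 0 + 0 + 20 = 20

20


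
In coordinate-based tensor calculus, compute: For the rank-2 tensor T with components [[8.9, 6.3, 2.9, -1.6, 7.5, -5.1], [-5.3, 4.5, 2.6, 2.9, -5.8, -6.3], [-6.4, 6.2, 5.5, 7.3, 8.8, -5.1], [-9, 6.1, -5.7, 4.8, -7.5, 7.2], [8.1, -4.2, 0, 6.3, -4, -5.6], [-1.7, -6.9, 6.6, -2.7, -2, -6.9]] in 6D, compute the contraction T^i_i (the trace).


The contraction (trace) of a rank-2 tensor is the sum of its diagonal elements.
Diagonal entries: A[1,1] = 8.9, A[2,2] = 4.5, A[3,3] = 5.5, A[4,4] = 4.8, A[5,5] = -4, A[6,6] = -6.9
Tr(A) = 8.9 + 4.5 + 5.5 + 4.8 + -4 + -6.9 = 12.8

12.8


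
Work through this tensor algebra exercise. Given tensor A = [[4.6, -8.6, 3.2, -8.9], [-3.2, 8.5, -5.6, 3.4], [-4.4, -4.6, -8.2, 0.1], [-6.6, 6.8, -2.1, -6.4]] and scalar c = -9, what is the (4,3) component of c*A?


Scalar multiplication: (cA)_{ij} = c * A_{ij}.
c = -9
A_{43} = -2.1
(cA)_{43} = -9 * -2.1 = 18.9

18.9


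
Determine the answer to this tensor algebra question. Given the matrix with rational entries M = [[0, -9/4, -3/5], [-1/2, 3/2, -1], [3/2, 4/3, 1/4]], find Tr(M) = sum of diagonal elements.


The trace is the sum of diagonal entries.
Diagonal: M[1,1] = 0, M[2,2] = 3/2, M[3,3] = 1/4
Tr(M) = 0 + 3/2 + 1/4
Computing step by step:
After adding M[1,1]: 0
After adding M[2,2]: 3/2
After adding M[3,3]: 7/4
Tr(M) = 7/4

7/4


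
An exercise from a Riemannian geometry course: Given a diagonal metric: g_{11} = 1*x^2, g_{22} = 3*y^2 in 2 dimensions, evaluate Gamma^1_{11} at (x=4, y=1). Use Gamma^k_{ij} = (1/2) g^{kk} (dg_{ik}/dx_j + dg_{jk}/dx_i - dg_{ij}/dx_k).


For a diagonal metric, Gamma^k_{ij} = (1/2) g^{kk} (dg_{ik}/dx_j + dg_{jk}/dx_i - dg_{ij}/dx_k).
The metric is diagonal, so g_{ab} = 0 for a != b.
At the given point: g_{11} = 16, g_{22} = 3
g^{11} = 1/16
dg_{11}/dx_1 = dg_{11}/dx_1 = 8
dg_{11}/dx_1 = dg_{11}/dx_1 = 8
dg_{11}/dx_1 = dg_{11}/dx_1 = 8
Numerator = 8 + 8 - 8 = 8
Gamma^1_{11} = 8 / (2 * 16) = 1/4

1/4


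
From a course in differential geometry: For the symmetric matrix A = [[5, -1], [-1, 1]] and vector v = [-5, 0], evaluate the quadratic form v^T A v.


First compute Av:
(Av)_1 = 5*-5 + -1*0 = -25
(Av)_2 = -1*-5 + 1*0 = 5
Av = [-25, 5]
Then v^T (Av) = -5*-25 + 0*5
= 125 + 0 = 125

125


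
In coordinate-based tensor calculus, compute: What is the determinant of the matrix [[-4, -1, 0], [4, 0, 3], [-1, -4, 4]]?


Expanding along the first row, det(A) = a11*M_11 - a12*M_12 + a13*M_13, where M_1j is the (1,j) minor.
Minor M_11 = 0*4 - 3*-4 = 12
Minor M_12 = 4*4 - 3*-1 = 19
Minor M_13 = 4*-4 - 0*-1 = -16
det = -4*(12) - -1*(19) + 0*(-16)
    = -48 - -19 + 0
    = -29

-29


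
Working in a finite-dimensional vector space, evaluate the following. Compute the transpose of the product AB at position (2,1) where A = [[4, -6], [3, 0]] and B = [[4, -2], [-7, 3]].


(AB)^T_{ij} = (AB)_{ji} = sum_k A_{jk} B_{ki}.
For i=2, j=1 we need (AB)_{12}:
A_{11} * B_{12} = 4 * -2 = -8
A_{12} * B_{22} = -6 * 3 = -18
Sum = -8 + -18 = -26

-26


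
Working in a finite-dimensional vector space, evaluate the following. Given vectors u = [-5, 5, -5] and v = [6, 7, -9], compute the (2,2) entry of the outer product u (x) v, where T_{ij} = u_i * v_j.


The outer product entry T_{ij} = u_i * v_j.
We need i=2, j=2.
u_2 = 5, v_2 = 7
T_{2,2} = 5 * 7 = 35

35


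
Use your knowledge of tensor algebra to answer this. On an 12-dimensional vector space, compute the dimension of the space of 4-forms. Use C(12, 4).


The dimension of the space of p-forms on an n-dimensional space is C(n, p).
n = 12, p = 4
C(12, 4) = 12! / (4! * 8!) = 495

495


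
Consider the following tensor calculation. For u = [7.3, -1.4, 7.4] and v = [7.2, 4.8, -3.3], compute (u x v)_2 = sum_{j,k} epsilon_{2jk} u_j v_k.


(u x v)_2 = sum_{j,k} epsilon_{2jk} u_j v_k. Only permutations of (1,2,3) contribute; the two non-zero terms are:
eps_{213} u_1 v_3 = -1 * 7.3 * -3.3 = 24.09
eps_{231} u_3 v_1 = 1 * 7.4 * 7.2 = 53.28
(u x v)_2 = 77.37

77.37


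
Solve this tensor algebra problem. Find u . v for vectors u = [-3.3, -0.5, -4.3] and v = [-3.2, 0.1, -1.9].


The inner product u . v = sum of u_i * v_i.
Term-by-term: -3.3 * -3.2, -0.5 * 0.1, -4.3 * -1.9
Products: 10.56, -0.05, 8.17
Sum = 10.56 + -0.05 + 8.17 = 18.68

18.68


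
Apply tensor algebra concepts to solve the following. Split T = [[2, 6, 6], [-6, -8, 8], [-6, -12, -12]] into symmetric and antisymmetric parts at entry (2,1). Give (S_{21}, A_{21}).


T_{21} = -6
T_{12} = 6
S_{21} = (-6 + 6)/2 = 0/2 = 0
A_{21} = (-6 - 6)/2 = -12/2 = -6
Check: S + A = 0 + -6 = -6 = T_{21}.

(0, -6)


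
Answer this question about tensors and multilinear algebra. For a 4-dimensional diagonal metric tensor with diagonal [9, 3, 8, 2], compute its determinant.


For a diagonal metric, the determinant is the product of diagonal entries.
Diagonal entries: 9, 3, 8, 2
det(g) = 9 * 3 * 8 * 2 = 432

432


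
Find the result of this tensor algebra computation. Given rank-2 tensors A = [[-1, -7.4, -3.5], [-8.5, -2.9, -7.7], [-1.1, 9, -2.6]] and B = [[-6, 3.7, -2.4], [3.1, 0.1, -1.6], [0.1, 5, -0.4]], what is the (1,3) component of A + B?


Tensor addition is component-wise: (A + B)_{ij} = A_{ij} + B_{ij}.
A_{13} = -3.5
B_{13} = -2.4
(A + B)_{13} = -3.5 + -2.4 = -5.9

-5.9


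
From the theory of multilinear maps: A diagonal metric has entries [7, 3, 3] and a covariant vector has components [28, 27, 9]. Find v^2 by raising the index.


To raise an index with a diagonal metric: v^i = v_i / g_{ii}.
For index 2: v_2 = 27, g_{22} = 3
v^2 = 27 / 3 = 9

9


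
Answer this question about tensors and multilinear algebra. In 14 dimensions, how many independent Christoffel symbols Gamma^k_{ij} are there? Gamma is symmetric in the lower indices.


Christoffel symbols Gamma^k_{ij} are symmetric in i,j, so there are d * d(d+1)/2 independent symbols.
d = 14
d(d+1)/2 = 14 * 15 / 2 = 105
Total = 14 * 105 = 1470

1470


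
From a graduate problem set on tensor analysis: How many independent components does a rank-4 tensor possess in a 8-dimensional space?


The number of components of a rank-r tensor in d dimensions is d^r.
Here d = 8 and r = 4.
8^4 = 4096

4096


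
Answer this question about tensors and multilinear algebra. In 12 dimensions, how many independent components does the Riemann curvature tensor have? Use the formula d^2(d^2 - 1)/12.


The Riemann tensor in d dimensions has d^2(d^2 - 1)/12 independent components.
d = 12, so d^2 = 144
d^2 - 1 = 143
d^2(d^2 - 1) = 144 * 143 = 20592
Divide by 12: 20592 / 12 = 1716

1716


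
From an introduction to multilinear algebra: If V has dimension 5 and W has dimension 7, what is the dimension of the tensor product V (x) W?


The dimension of a tensor product is the product of dimensions.
dim(V) = 5, dim(W) = 7
dim(V (x) W) = 5 * 7 = 35

35


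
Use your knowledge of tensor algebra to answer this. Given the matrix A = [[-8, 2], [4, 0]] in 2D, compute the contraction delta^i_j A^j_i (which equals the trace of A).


The contraction (trace) of a rank-2 tensor is the sum of its diagonal elements.
Diagonal entries: A[1,1] = -8, A[2,2] = 0
Tr(A) = -8 + 0 = -8

-8


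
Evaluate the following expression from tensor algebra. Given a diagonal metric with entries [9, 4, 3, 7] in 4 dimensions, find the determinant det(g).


For a diagonal metric, the determinant is the product of diagonal entries.
Diagonal entries: 9, 4, 3, 7
det(g) = 9 * 4 * 3 * 7 = 756

756


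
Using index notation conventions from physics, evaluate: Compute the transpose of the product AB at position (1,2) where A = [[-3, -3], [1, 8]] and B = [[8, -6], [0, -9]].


(AB)^T_{ij} = (AB)_{ji} = sum_k A_{jk} B_{ki}.
For i=1, j=2 we need (AB)_{21}:
A_{21} * B_{11} = 1 * 8 = 8
A_{22} * B_{21} = 8 * 0 = 0
Sum = 8 + 0 = 8

8


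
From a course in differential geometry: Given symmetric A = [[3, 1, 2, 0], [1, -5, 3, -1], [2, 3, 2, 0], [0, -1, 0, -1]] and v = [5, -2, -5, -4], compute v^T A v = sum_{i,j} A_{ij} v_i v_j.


First compute Av:
(Av)_1 = 3*5 + 1*-2 + 2*-5 + 0*-4 = 3
(Av)_2 = 1*5 + -5*-2 + 3*-5 + -1*-4 = 4
(Av)_3 = 2*5 + 3*-2 + 2*-5 + 0*-4 = -6
(Av)_4 = 0*5 + -1*-2 + 0*-5 + -1*-4 = 6
Av = [3, 4, -6, 6]
Then v^T (Av) = 5*3 + -2*4 + -5*-6 + -4*6
= 15 + -8 + 30 + -24 = 13

13


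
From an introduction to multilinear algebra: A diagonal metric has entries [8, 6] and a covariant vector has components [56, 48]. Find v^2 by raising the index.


To raise an index with a diagonal metric: v^i = v_i / g_{ii}.
For index 2: v_2 = 48, g_{22} = 6
v^2 = 48 / 6 = 8

8


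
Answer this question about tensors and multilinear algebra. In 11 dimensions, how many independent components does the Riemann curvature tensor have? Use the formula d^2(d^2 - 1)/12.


The Riemann tensor in d dimensions has d^2(d^2 - 1)/12 independent components.
d = 11, so d^2 = 121
d^2 - 1 = 120
d^2(d^2 - 1) = 121 * 120 = 14520
Divide by 12: 14520 / 12 = 1210

1210


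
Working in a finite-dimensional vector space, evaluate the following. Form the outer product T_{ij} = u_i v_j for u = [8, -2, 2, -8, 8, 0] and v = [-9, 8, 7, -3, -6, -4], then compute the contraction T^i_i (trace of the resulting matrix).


The outer product gives T_{ij} = u_i v_j.
The trace (contraction) is Tr(T) = sum_i T_{ii} = sum_i u_i v_i.
Diagonal entries:
T_{11} = u_1 * v_1 = 8 * -9 = -72
T_{22} = u_2 * v_2 = -2 * 8 = -16
T_{33} = u_3 * v_3 = 2 * 7 = 14
T_{44} = u_4 * v_4 = -8 * -3 = 24
T_{55} = u_5 * v_5 = 8 * -6 = -48
T_{66} = u_6 * v_6 = 0 * -4 = 0
Tr(T) = -72 + -16 + 14 + 24 + -48 + 0 = -98

-98


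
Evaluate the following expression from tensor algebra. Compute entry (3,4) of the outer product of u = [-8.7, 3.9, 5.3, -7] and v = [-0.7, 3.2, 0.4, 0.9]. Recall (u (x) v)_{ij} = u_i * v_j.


The outer product entry T_{ij} = u_i * v_j.
We need i=3, j=4.
u_3 = 5.3, v_4 = 0.9
T_{3,4} = 5.3 * 0.9 = 4.77

4.77


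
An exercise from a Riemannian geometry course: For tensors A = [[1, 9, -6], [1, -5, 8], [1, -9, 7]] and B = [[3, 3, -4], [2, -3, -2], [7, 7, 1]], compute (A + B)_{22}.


Tensor addition is component-wise: (A + B)_{ij} = A_{ij} + B_{ij}.
A_{22} = -5
B_{22} = -3
(A + B)_{22} = -5 + -3 = -8

-8


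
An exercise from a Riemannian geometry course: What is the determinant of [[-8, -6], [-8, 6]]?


For a 2x2 matrix [[a, b], [c, d]], det = a*d - b*c.
a = -8, b = -6, c = -8, d = 6
a*d = -8 * 6 = -48
b*c = -6 * -8 = 48
det = -48 - 48 = -96

-96


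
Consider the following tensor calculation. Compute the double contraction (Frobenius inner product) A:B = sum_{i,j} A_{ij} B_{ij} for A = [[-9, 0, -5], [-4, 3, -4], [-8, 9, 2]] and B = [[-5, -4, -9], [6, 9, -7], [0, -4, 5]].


A:B = sum over all i,j of A_{ij} * B_{ij}.
Row 1: -9*-5=45, 0*-4=0, -5*-9=45 => row sum = 90
Row 2: -4*6=-24, 3*9=27, -4*-7=28 => row sum = 31
Row 3: -8*0=0, 9*-4=-36, 2*5=10 => row sum = -26
Total = 90 + 31 + -26 = 95

95


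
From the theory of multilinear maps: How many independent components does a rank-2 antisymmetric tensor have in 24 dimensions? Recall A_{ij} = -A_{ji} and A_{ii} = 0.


An antisymmetric rank-2 tensor satisfies A_{ij} = -A_{ji}, so diagonal entries are zero.
The independent components are the upper-triangular entries: C(n, 2) = n(n-1)/2.
n = 24
C(24, 2) = 24 * 23 / 2 = 552 / 2 = 276

276


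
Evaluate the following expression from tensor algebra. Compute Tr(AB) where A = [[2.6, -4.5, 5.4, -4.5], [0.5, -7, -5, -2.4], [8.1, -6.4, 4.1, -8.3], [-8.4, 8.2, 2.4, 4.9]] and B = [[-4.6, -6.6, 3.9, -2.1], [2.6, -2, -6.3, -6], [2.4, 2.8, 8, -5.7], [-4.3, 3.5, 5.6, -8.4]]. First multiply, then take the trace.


Tr(AB) = sum_i (AB)_{ii} where (AB)_{ii} = sum_k A_{ik} B_{ki}.
(AB)_{11} = 2.6*-4.6 + -4.5*2.6 + 5.4*2.4 + -4.5*-4.3 = 8.65
(AB)_{22} = 0.5*-6.6 + -7*-2 + -5*2.8 + -2.4*3.5 = -11.7
(AB)_{33} = 8.1*3.9 + -6.4*-6.3 + 4.1*8 + -8.3*5.6 = 58.23
(AB)_{44} = -8.4*-2.1 + 8.2*-6 + 2.4*-5.7 + 4.9*-8.4 = -86.4
Tr(AB) = 8.65 + -11.7 + 58.23 + -86.4 = -31.22

-31.22


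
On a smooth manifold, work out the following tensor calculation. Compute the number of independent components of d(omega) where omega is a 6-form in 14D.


The exterior derivative of a p-form is a (p+1)-form.
Its number of independent components is C(n, p+1).
n = 14, p+1 = 7
C(14, 7) = 3432

3432


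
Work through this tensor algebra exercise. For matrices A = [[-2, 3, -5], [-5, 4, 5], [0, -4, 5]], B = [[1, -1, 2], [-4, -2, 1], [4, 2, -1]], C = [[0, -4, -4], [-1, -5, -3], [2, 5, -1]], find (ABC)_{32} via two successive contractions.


(ABC)_{32} = sum_m (AB)_{3m} C_{m2}. First compute row 3 of AB.
(AB)_{31} = 0*1 + -4*-4 + 5*4 = 36
(AB)_{32} = 0*-1 + -4*-2 + 5*2 = 18
(AB)_{33} = 0*2 + -4*1 + 5*-1 = -9
Now contract with column 2 of C:
(AB)_{31} * C_{12} = 36 * -4 = -144
(AB)_{32} * C_{22} = 18 * -5 = -90
(AB)_{33} * C_{32} = -9 * 5 = -45
(ABC)_{32} = -144 + -90 + -45 = -279

-279


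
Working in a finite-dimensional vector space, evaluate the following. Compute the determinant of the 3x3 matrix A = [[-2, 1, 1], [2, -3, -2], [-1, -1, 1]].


Expanding along the first row, det(A) = a11*M_11 - a12*M_12 + a13*M_13, where M_1j is the (1,j) minor.
Minor M_11 = -3*1 - -2*-1 = -5
Minor M_12 = 2*1 - -2*-1 = 0
Minor M_13 = 2*-1 - -3*-1 = -5
det = -2*(-5) - 1*(0) + 1*(-5)
    = 10 - 0 + -5
    = 5

5


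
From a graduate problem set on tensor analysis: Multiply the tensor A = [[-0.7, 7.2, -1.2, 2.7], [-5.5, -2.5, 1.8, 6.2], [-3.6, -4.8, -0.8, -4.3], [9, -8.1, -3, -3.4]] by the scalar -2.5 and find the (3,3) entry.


Scalar multiplication: (cA)_{ij} = c * A_{ij}.
c = -2.5
A_{33} = -0.8
(cA)_{33} = -2.5 * -0.8 = 2

2


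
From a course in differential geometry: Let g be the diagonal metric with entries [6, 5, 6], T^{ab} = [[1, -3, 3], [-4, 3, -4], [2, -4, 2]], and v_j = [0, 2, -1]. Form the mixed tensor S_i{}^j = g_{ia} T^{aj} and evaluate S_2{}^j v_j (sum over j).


Step 1: lower the first index. For a diagonal metric, g_{ia} T^{aj} = g_{ii} T^{ij} (no sum on i).
g_{22} = 5
S_2{}^1 = 5 * T^{21} = 5 * -4 = -20
S_2{}^2 = 5 * T^{22} = 5 * 3 = 15
S_2{}^3 = 5 * T^{23} = 5 * -4 = -20
Step 2: contract S_2{}^j with v_j.
S_2{}^1 * v_1 = -20 * 0 = 0
S_2{}^2 * v_2 = 15 * 2 = 30
S_2{}^3 * v_3 = -20 * -1 = 20
Result = 0 + 30 + 20 = 50

50


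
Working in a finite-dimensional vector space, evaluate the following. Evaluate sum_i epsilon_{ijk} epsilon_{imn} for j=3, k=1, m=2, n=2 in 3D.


Using the identity: epsilon_{ijk} epsilon_{imn} = delta_{jm} delta_{kn} - delta_{jn} delta_{km}.
delta_{32} = 0
delta_{12} = 0
delta_{32} = 0
delta_{12} = 0
Result = 0 * 0 - 0 * 0 = 0 - 0 = 0

0


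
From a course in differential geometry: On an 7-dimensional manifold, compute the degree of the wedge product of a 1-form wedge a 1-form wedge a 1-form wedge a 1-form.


The degree of a wedge product is the sum of the degrees of the individual forms.
Degrees: 1, 1, 1, 1
Total degree = 1 + 1 + 1 + 1 = 4

4


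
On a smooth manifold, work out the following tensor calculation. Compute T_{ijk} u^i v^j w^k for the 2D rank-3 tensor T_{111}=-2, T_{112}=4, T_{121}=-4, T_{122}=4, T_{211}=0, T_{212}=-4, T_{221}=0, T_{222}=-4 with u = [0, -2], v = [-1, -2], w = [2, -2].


S = sum over i,j,k of T_{ijk} u_i v_j w_k. Expanding all 8 terms:
T_{111}*u_1*v_1*w_1 = -2*0*-1*2 = 0  (running total: 0)
T_{112}*u_1*v_1*w_2 = 4*0*-1*-2 = 0  (running total: 0)
T_{121}*u_1*v_2*w_1 = -4*0*-2*2 = 0  (running total: 0)
T_{122}*u_1*v_2*w_2 = 4*0*-2*-2 = 0  (running total: 0)
T_{211}*u_2*v_1*w_1 = 0*-2*-1*2 = 0  (running total: 0)
T_{212}*u_2*v_1*w_2 = -4*-2*-1*-2 = 16  (running total: 16)
T_{221}*u_2*v_2*w_1 = 0*-2*-2*2 = 0  (running total: 16)
T_{222}*u_2*v_2*w_2 = -4*-2*-2*-2 = 32  (running total: 48)
S = 48

48


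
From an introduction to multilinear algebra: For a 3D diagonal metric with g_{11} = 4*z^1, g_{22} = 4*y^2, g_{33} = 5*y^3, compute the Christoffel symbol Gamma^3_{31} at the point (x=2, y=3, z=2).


For a diagonal metric, Gamma^k_{ij} = (1/2) g^{kk} (dg_{ik}/dx_j + dg_{jk}/dx_i - dg_{ij}/dx_k).
The metric is diagonal, so g_{ab} = 0 for a != b.
At the given point: g_{11} = 8, g_{22} = 36, g_{33} = 135
g^{33} = 1/135
dg_{33}/dx_1 = dg_{33}/dx_1 = 0
dg_{13}/dx_3 = 0 (off-diagonal)
dg_{31}/dx_3 = 0 (off-diagonal)
Numerator = 0 + 0 - 0 = 0
Gamma^3_{31} = 0 / (2 * 135) = 0

0


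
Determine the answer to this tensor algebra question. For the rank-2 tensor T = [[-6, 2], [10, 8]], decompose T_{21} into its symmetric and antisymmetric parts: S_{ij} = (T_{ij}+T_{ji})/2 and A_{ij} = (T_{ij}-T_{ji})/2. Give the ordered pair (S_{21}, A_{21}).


T_{21} = 10
T_{12} = 2
S_{21} = (10 + 2)/2 = 12/2 = 6
A_{21} = (10 - 2)/2 = 8/2 = 4
Check: S + A = 6 + 4 = 10 = T_{21}.

(6, 4)


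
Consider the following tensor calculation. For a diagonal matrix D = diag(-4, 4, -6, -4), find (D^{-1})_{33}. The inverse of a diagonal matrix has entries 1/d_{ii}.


For a diagonal matrix, the inverse has entries (D^{-1})_{ii} = 1/d_{ii}.
The diagonal entries are: d_{11} = -4, d_{22} = 4, d_{33} = -6, d_{44} = -4
We need (D^{-1})_{33} = 1/d_{33} = 1/-6 = -1/6

-1/6


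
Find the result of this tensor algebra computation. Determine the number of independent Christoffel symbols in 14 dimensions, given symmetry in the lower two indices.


Christoffel symbols Gamma^k_{ij} are symmetric in i,j, so there are d * d(d+1)/2 independent symbols.
d = 14
d(d+1)/2 = 14 * 15 / 2 = 105
Total = 14 * 105 = 1470

1470


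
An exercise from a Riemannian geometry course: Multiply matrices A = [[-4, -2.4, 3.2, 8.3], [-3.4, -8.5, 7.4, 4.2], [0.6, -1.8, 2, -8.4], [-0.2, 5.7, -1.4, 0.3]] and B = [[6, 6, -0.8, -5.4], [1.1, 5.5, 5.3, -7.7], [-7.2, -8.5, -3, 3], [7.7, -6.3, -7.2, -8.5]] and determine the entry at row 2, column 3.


(AB)_{ij} = sum_k A_{ik} B_{kj}.
For i=2, j=3:
A_{21} * B_{13} = -3.4 * -0.8 = 2.72
A_{22} * B_{23} = -8.5 * 5.3 = -45.05
A_{23} * B_{33} = 7.4 * -3 = -22.2
A_{24} * B_{43} = 4.2 * -7.2 = -30.24
Sum = 2.72 + -45.05 + -22.2 + -30.24 = -94.77

-94.77


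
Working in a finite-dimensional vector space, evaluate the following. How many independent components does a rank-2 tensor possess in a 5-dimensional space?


The number of components of a rank-r tensor in d dimensions is d^r.
Here d = 5 and r = 2.
5^2 = 25

25


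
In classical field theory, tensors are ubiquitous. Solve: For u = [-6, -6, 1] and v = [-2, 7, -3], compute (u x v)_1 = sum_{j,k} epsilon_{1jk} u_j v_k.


(u x v)_1 = sum_{j,k} epsilon_{1jk} u_j v_k. Only permutations of (1,2,3) contribute; the two non-zero terms are:
eps_{123} u_2 v_3 = 1 * -6 * -3 = 18
eps_{132} u_3 v_2 = -1 * 1 * 7 = -7
(u x v)_1 = 11

11


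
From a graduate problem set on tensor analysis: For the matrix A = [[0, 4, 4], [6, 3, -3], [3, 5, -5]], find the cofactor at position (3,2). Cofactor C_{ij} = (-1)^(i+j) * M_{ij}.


To find cofactor C_{32}, delete row 3 and column 2.
The resulting 2x2 submatrix is: [[0, 4], [6, -3]]
Minor M_{32} = 0*-3 - 4*6
  = 0 - 24 = -24
Sign = (-1)^(3+2) = (-1)^5 = -1
Cofactor C_{32} = -1 * -24 = 24

24


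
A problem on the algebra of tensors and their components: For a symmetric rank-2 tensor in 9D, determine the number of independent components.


A symmetric rank-2 tensor in d dimensions has d(d+1)/2 independent components.
d = 9
d(d+1)/2 = 9 * 10 / 2 = 90 / 2 = 45

45


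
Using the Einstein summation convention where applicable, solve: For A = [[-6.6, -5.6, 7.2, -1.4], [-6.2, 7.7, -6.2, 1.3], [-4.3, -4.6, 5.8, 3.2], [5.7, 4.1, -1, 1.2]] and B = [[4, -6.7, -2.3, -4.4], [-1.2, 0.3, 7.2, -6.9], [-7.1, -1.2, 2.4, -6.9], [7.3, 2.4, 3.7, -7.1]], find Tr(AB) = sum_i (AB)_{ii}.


Tr(AB) = sum_i (AB)_{ii} where (AB)_{ii} = sum_k A_{ik} B_{ki}.
(AB)_{11} = -6.6*4 + -5.6*-1.2 + 7.2*-7.1 + -1.4*7.3 = -81.02
(AB)_{22} = -6.2*-6.7 + 7.7*0.3 + -6.2*-1.2 + 1.3*2.4 = 54.41
(AB)_{33} = -4.3*-2.3 + -4.6*7.2 + 5.8*2.4 + 3.2*3.7 = 2.53
(AB)_{44} = 5.7*-4.4 + 4.1*-6.9 + -1*-6.9 + 1.2*-7.1 = -54.99
Tr(AB) = -81.02 + 54.41 + 2.53 + -54.99 = -79.07

-79.07


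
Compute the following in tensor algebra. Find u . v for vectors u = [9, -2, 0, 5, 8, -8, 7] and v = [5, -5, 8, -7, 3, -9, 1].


The inner product u . v = sum of u_i * v_i.
Term-by-term: 9 * 5, -2 * -5, 0 * 8, 5 * -7, 8 * 3, -8 * -9, 7 * 1
Products: 45, 10, 0, -35, 24, 72, 7
Sum = 45 + 10 + 0 + -35 + 24 + 72 + 7 = 123

123


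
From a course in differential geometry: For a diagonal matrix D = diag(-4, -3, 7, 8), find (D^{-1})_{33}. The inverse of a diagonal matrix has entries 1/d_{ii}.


For a diagonal matrix, the inverse has entries (D^{-1})_{ii} = 1/d_{ii}.
The diagonal entries are: d_{11} = -4, d_{22} = -3, d_{33} = 7, d_{44} = 8
We need (D^{-1})_{33} = 1/d_{33} = 1/7 = 1/7

1/7


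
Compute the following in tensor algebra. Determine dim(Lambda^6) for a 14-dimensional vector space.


The dimension of the space of p-forms on an n-dimensional space is C(n, p).
n = 14, p = 6
C(14, 6) = 14! / (6! * 8!) = 3003

3003


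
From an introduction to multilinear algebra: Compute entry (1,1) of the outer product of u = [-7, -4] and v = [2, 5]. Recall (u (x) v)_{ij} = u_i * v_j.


The outer product entry T_{ij} = u_i * v_j.
We need i=1, j=1.
u_1 = -7, v_1 = 2
T_{1,1} = -7 * 2 = -14

-14


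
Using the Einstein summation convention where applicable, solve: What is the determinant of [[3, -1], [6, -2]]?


For a 2x2 matrix [[a, b], [c, d]], det = a*d - b*c.
a = 3, b = -1, c = 6, d = -2
a*d = 3 * -2 = -6
b*c = -1 * 6 = -6
det = -6 - -6 = 0

0


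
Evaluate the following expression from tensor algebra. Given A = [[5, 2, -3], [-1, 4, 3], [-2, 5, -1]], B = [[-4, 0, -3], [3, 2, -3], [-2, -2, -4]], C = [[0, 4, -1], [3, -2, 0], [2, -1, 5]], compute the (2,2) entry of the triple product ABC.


(ABC)_{22} = sum_m (AB)_{2m} C_{m2}. First compute row 2 of AB.
(AB)_{21} = -1*-4 + 4*3 + 3*-2 = 10
(AB)_{22} = -1*0 + 4*2 + 3*-2 = 2
(AB)_{23} = -1*-3 + 4*-3 + 3*-4 = -21
Now contract with column 2 of C:
(AB)_{21} * C_{12} = 10 * 4 = 40
(AB)_{22} * C_{22} = 2 * -2 = -4
(AB)_{23} * C_{32} = -21 * -1 = 21
(ABC)_{22} = 40 + -4 + 21 = 57

57


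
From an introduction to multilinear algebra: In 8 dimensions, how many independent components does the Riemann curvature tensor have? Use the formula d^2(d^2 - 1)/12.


The Riemann tensor in d dimensions has d^2(d^2 - 1)/12 independent components.
d = 8, so d^2 = 64
d^2 - 1 = 63
d^2(d^2 - 1) = 64 * 63 = 4032
Divide by 12: 4032 / 12 = 336

336


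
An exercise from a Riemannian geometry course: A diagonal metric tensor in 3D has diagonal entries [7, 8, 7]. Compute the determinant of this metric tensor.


For a diagonal metric, the determinant is the product of diagonal entries.
Diagonal entries: 7, 8, 7
det(g) = 7 * 8 * 7 = 392

392


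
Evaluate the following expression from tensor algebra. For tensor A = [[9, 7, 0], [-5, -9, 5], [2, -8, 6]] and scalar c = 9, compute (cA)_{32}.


Scalar multiplication: (cA)_{ij} = c * A_{ij}.
c = 9
A_{32} = -8
(cA)_{32} = 9 * -8 = -72

-72


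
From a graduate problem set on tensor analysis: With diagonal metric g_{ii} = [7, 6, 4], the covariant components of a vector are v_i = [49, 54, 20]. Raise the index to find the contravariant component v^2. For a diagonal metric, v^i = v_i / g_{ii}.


To raise an index with a diagonal metric: v^i = v_i / g_{ii}.
For index 2: v_2 = 54, g_{22} = 6
v^2 = 54 / 6 = 9

9


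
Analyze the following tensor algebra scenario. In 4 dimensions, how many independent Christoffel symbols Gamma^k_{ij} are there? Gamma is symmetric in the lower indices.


Christoffel symbols Gamma^k_{ij} are symmetric in i,j, so there are d * d(d+1)/2 independent symbols.
d = 4
d(d+1)/2 = 4 * 5 / 2 = 10
Total = 4 * 10 = 40

40


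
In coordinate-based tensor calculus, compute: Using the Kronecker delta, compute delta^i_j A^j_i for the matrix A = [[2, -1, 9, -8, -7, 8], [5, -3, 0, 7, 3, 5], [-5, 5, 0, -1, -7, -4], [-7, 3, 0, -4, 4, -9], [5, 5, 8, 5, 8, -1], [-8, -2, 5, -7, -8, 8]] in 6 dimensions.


The contraction (trace) of a rank-2 tensor is the sum of its diagonal elements.
Diagonal entries: A[1,1] = 2, A[2,2] = -3, A[3,3] = 0, A[4,4] = -4, A[5,5] = 8, A[6,6] = 8
Tr(A) = 2 + -3 + 0 + -4 + 8 + 8 = 11

11


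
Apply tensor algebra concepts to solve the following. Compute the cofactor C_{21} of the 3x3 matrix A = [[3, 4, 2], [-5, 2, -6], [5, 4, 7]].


To find cofactor C_{21}, delete row 2 and column 1.
The resulting 2x2 submatrix is: [[4, 2], [4, 7]]
Minor M_{21} = 4*7 - 2*4
  = 28 - 8 = 20
Sign = (-1)^(2+1) = (-1)^3 = -1
Cofactor C_{21} = -1 * 20 = -20

-20


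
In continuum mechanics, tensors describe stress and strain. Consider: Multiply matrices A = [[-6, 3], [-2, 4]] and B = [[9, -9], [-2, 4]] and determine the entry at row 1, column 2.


(AB)_{ij} = sum_k A_{ik} B_{kj}.
For i=1, j=2:
A_{11} * B_{12} = -6 * -9 = 54
A_{12} * B_{22} = 3 * 4 = 12
Sum = 54 + 12 = 66

66


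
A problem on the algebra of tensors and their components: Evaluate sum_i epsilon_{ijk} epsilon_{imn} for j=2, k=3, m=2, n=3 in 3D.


Using the identity: epsilon_{ijk} epsilon_{imn} = delta_{jm} delta_{kn} - delta_{jn} delta_{km}.
delta_{22} = 1
delta_{33} = 1
delta_{23} = 0
delta_{32} = 0
Result = 1 * 1 - 0 * 0 = 1 - 0 = 1

1


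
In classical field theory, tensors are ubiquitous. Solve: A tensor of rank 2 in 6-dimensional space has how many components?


The number of components of a rank-r tensor in d dimensions is d^r.
Here d = 6 and r = 2.
6^2 = 36

36


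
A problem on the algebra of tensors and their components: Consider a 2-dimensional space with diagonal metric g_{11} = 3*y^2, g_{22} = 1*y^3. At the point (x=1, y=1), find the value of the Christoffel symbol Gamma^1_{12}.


For a diagonal metric, Gamma^k_{ij} = (1/2) g^{kk} (dg_{ik}/dx_j + dg_{jk}/dx_i - dg_{ij}/dx_k).
The metric is diagonal, so g_{ab} = 0 for a != b.
At the given point: g_{11} = 3, g_{22} = 1
g^{11} = 1/3
dg_{11}/dx_2 = dg_{11}/dx_2 = 6
dg_{21}/dx_1 = 0 (off-diagonal)
dg_{12}/dx_1 = 0 (off-diagonal)
Numerator = 6 + 0 - 0 = 6
Gamma^1_{12} = 6 / (2 * 3) = 1

1


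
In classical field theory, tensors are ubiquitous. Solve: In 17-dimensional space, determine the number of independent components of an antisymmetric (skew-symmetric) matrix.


An antisymmetric rank-2 tensor satisfies A_{ij} = -A_{ji}, so diagonal entries are zero.
The independent components are the upper-triangular entries: C(n, 2) = n(n-1)/2.
n = 17
C(17, 2) = 17 * 16 / 2 = 272 / 2 = 136

136


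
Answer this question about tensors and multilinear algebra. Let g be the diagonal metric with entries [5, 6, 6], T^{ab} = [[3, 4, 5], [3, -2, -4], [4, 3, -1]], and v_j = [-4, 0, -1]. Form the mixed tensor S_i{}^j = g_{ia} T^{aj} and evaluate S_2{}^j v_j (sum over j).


Step 1: lower the first index. For a diagonal metric, g_{ia} T^{aj} = g_{ii} T^{ij} (no sum on i).
g_{22} = 6
S_2{}^1 = 6 * T^{21} = 6 * 3 = 18
S_2{}^2 = 6 * T^{22} = 6 * -2 = -12
S_2{}^3 = 6 * T^{23} = 6 * -4 = -24
Step 2: contract S_2{}^j with v_j.
S_2{}^1 * v_1 = 18 * -4 = -72
S_2{}^2 * v_2 = -12 * 0 = 0
S_2{}^3 * v_3 = -24 * -1 = 24
Result = -72 + 0 + 24 = -48

-48


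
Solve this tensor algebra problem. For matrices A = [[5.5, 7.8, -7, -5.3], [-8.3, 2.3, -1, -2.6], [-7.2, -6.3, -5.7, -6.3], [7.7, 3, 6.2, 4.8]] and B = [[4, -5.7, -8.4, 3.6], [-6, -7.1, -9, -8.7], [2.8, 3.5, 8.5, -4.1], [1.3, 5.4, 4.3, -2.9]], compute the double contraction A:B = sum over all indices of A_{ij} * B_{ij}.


A:B = sum over all i,j of A_{ij} * B_{ij}.
Row 1: 5.5*4=22, 7.8*-5.7=-44.46, -7*-8.4=58.8, -5.3*3.6=-19.08 => row sum = 17.26
Row 2: -8.3*-6=49.8, 2.3*-7.1=-16.33, -1*-9=9, -2.6*-8.7=22.62 => row sum = 65.09
Row 3: -7.2*2.8=-20.16, -6.3*3.5=-22.05, -5.7*8.5=-48.45, -6.3*-4.1=25.83 => row sum = -64.83
Row 4: 7.7*1.3=10.01, 3*5.4=16.2, 6.2*4.3=26.66, 4.8*-2.9=-13.92 => row sum = 38.95
Total = 17.26 + 65.09 + -64.83 + 38.95 = 56.47

56.47


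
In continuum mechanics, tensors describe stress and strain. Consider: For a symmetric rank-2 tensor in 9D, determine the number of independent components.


A symmetric rank-2 tensor in d dimensions has d(d+1)/2 independent components.
d = 9
d(d+1)/2 = 9 * 10 / 2 = 90 / 2 = 45

45


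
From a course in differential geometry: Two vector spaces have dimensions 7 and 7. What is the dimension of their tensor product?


The dimension of a tensor product is the product of dimensions.
dim(V) = 7, dim(W) = 7
dim(V (x) W) = 7 * 7 = 49

49


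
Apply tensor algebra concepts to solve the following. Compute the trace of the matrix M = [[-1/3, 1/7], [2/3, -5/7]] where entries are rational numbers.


The trace is the sum of diagonal entries.
Diagonal: M[1,1] = -1/3, M[2,2] = -5/7
Tr(M) = -1/3 + -5/7
Computing step by step:
After adding M[1,1]: -1/3
After adding M[2,2]: -22/21
Tr(M) = -22/21

-22/21


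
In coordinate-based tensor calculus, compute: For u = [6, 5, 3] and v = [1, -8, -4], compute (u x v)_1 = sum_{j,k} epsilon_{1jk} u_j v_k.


(u x v)_1 = sum_{j,k} epsilon_{1jk} u_j v_k. Only permutations of (1,2,3) contribute; the two non-zero terms are:
eps_{123} u_2 v_3 = 1 * 5 * -4 = -20
eps_{132} u_3 v_2 = -1 * 3 * -8 = 24
(u x v)_1 = 4

4


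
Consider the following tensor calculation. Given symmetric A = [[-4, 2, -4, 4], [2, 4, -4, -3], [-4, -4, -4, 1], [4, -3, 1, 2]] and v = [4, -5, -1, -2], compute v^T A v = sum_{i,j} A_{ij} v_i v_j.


First compute Av:
(Av)_1 = -4*4 + 2*-5 + -4*-1 + 4*-2 = -30
(Av)_2 = 2*4 + 4*-5 + -4*-1 + -3*-2 = -2
(Av)_3 = -4*4 + -4*-5 + -4*-1 + 1*-2 = 6
(Av)_4 = 4*4 + -3*-5 + 1*-1 + 2*-2 = 26
Av = [-30, -2, 6, 26]
Then v^T (Av) = 4*-30 + -5*-2 + -1*6 + -2*26
= -120 + 10 + -6 + -52 = -168

-168


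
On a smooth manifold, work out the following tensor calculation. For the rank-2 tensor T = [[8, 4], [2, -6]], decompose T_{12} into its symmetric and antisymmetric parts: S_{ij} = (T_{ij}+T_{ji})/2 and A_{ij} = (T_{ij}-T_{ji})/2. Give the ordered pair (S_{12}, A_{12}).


T_{12} = 4
T_{21} = 2
S_{12} = (4 + 2)/2 = 6/2 = 3
A_{12} = (4 - 2)/2 = 2/2 = 1
Check: S + A = 3 + 1 = 4 = T_{12}.

(3, 1)


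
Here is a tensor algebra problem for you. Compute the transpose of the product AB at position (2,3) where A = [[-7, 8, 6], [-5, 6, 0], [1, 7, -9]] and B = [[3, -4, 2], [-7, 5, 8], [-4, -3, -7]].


(AB)^T_{ij} = (AB)_{ji} = sum_k A_{jk} B_{ki}.
For i=2, j=3 we need (AB)_{32}:
A_{31} * B_{12} = 1 * -4 = -4
A_{32} * B_{22} = 7 * 5 = 35
A_{33} * B_{32} = -9 * -3 = 27
Sum = -4 + 35 + 27 = 58

58


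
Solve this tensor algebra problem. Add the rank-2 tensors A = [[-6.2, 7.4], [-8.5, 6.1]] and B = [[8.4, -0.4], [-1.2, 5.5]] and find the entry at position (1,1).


Tensor addition is component-wise: (A + B)_{ij} = A_{ij} + B_{ij}.
A_{11} = -6.2
B_{11} = 8.4
(A + B)_{11} = -6.2 + 8.4 = 2.2

2.2


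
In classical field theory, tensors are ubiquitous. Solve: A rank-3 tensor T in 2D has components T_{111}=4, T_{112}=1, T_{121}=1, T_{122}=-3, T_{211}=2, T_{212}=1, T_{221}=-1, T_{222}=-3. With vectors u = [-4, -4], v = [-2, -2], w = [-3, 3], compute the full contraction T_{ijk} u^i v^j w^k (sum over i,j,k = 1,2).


S = sum over i,j,k of T_{ijk} u_i v_j w_k. Expanding all 8 terms:
T_{111}*u_1*v_1*w_1 = 4*-4*-2*-3 = -96  (running total: -96)
T_{112}*u_1*v_1*w_2 = 1*-4*-2*3 = 24  (running total: -72)
T_{121}*u_1*v_2*w_1 = 1*-4*-2*-3 = -24  (running total: -96)
T_{122}*u_1*v_2*w_2 = -3*-4*-2*3 = -72  (running total: -168)
T_{211}*u_2*v_1*w_1 = 2*-4*-2*-3 = -48  (running total: -216)
T_{212}*u_2*v_1*w_2 = 1*-4*-2*3 = 24  (running total: -192)
T_{221}*u_2*v_2*w_1 = -1*-4*-2*-3 = 24  (running total: -168)
T_{222}*u_2*v_2*w_2 = -3*-4*-2*3 = -72  (running total: -240)
S = -240

-240


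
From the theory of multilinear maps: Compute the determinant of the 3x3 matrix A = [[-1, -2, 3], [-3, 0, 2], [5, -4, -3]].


Expanding along the first row, det(A) = a11*M_11 - a12*M_12 + a13*M_13, where M_1j is the (1,j) minor.
Minor M_11 = 0*-3 - 2*-4 = 8
Minor M_12 = -3*-3 - 2*5 = -1
Minor M_13 = -3*-4 - 0*5 = 12
det = -1*(8) - -2*(-1) + 3*(12)
    = -8 - 2 + 36
    = 26

26


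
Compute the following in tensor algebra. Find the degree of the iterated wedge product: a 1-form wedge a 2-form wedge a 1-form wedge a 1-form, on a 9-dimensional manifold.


The degree of a wedge product is the sum of the degrees of the individual forms.
Degrees: 1, 2, 1, 1
Total degree = 1 + 2 + 1 + 1 = 5

5


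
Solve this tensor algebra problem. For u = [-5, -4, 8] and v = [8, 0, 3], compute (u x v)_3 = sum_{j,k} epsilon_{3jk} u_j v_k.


(u x v)_3 = sum_{j,k} epsilon_{3jk} u_j v_k. Only permutations of (1,2,3) contribute; the two non-zero terms are:
eps_{312} u_1 v_2 = 1 * -5 * 0 = 0
eps_{321} u_2 v_1 = -1 * -4 * 8 = 32
(u x v)_3 = 32

32


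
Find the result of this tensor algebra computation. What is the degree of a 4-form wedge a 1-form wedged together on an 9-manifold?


The degree of a wedge product is the sum of the degrees of the individual forms.
Degrees: 4, 1
Total degree = 4 + 1 = 5

5


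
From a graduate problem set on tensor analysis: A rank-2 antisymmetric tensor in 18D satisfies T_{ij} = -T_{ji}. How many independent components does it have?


An antisymmetric rank-2 tensor satisfies A_{ij} = -A_{ji}, so diagonal entries are zero.
The independent components are the upper-triangular entries: C(n, 2) = n(n-1)/2.
n = 18
C(18, 2) = 18 * 17 / 2 = 306 / 2 = 153

153
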